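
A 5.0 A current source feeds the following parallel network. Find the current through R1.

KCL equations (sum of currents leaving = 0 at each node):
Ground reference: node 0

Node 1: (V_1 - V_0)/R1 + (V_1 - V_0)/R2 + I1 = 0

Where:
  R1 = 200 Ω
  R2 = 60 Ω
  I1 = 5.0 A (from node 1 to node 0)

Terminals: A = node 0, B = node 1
All resistors sit directly between nodes 0 and 1, so they are in parallel and share one voltage V; the full source current 5 A splits among them.
1/R_par = 1/200 + 1/60 = 0.02167 S  =>  R_par = 46.15 Ω
V = I × R_par = 5 × 46.15 = 230.8 V
I_R1 = V/R1 = 230.8/200 = 1.154 A

Final answer: 1.154 A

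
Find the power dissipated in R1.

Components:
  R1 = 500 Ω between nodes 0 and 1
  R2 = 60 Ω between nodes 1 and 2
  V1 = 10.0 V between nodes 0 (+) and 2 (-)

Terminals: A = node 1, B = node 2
Nodal analysis, taking node 2 as the 0 V reference.
Source V1 fixes V_0 = 10 V.
KCL at each unknown node (sum of currents leaving = 0; resistances in Ω):
  Node 1: (V_1 - 10)/500 + (V_1 - 0)/60 = 0
Collecting terms: 0.01867 × V_1 = 0.02  =>  V_1 = 1.071 V
I_R1 = (V_0 - V_1)/R1 = (10 - 1.071)/500 = 0.01786 A
P_R1 = I_R1² × R1 = (0.01786)² × 500 = 0.1594 W

Final answer: 0.1594 W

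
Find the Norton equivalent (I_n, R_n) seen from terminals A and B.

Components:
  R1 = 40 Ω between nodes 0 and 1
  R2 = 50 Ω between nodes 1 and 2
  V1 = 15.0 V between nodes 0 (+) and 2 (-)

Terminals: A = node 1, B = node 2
Find the Thévenin equivalent first; then I_n = V_th/R_th and R_n = R_th.
Step 1 — V_th is the open-circuit voltage V_A - V_B (nothing connected across the terminals).
Nodal analysis, taking node 2 as the 0 V reference.
Source V1 fixes V_0 = 15 V.
KCL at each unknown node (sum of currents leaving = 0; resistances in Ω):
  Node 1: (V_1 - 15)/40 + (V_1 - 0)/50 = 0
Collecting terms: 0.045 × V_1 = 0.375  =>  V_1 = 8.333 V
V_th = V_1 - V_2 = 8.333 - 0 = 8.333 V
Step 2 — R_th: zero the source — replace V1 by a short circuit (node 2 merges into node 0) — and find the resistance seen between A (node 1) and B (node 0).
Reduce the network between node 1 (A) and node 0 (B) by series/parallel combination:
  Rp1 = R1 ‖ R2 (parallel, both between nodes 0 and 1) = 1/(1/40 + 1/50) = 22.22 Ω
R_th = 22.22 Ω
I_n = V_th/R_th = 8.333/22.22 = 0.375 A, and R_n = R_th = 22.22 Ω

Final answer: I_n = 0.375 A, R_n = 22.22 Ω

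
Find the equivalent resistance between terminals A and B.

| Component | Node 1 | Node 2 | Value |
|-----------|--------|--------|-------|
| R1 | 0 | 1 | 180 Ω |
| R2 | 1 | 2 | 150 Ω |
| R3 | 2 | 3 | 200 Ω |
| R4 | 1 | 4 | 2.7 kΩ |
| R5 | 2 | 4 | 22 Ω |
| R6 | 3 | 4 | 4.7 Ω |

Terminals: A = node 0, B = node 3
The network is not a plain series/parallel combination. Inject a 1 A test current into terminal A (node 0) and return it from terminal B (node 3); then R_eq = V_A / (1 A).
Nodal analysis, taking node 3 as the 0 V reference.
Current source I_test pushes 1 A into node 0 and draws it out of node 3.
KCL at each unknown node (sum of currents leaving = 0; resistances in Ω):
  Node 0: (V_0 - V_1)/180 - 1 = 0
  Node 1: (V_1 - V_0)/180 + (V_1 - V_2)/150 + (V_1 - V_4)/2700 = 0
  Node 2: (V_2 - V_1)/150 + (V_2 - 0)/200 + (V_2 - V_4)/22 = 0
  Node 4: (V_4 - V_1)/2700 + (V_4 - V_2)/22 + (V_4 - 0)/4.7 = 0
Collecting terms (coefficients in siemens):
  0.005556·V_0 - 0.005556·V_1 = 1
  0.01259·V_1 - 0.005556·V_0 - 0.006667·V_2 - 0.0003704·V_4 = 0
  0.05712·V_2 - 0.006667·V_1 - 0.04545·V_4 = 0
  0.2586·V_4 - 0.0003704·V_1 - 0.04545·V_2 = 0
Solving these 4 simultaneous equations (Gaussian elimination) gives:
  V_0 = 343.6 V, V_1 = 163.6 V, V_2 = 22.41 V, V_4 = 4.173 V
R_eq = V_0 / 1 A = 343.6 Ω

Final answer: 343.6 Ω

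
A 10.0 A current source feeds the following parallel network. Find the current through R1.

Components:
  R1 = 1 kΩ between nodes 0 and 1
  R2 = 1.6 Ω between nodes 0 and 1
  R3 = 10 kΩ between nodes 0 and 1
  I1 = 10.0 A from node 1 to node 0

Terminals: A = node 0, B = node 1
All resistors sit directly between nodes 0 and 1, so they are in parallel and share one voltage V; the full source current 10 A splits among them.
1/R_par = 1/1000 + 1/1.6 + 1/10000 = 0.6261 S  =>  R_par = 1.597 Ω
V = I × R_par = 10 × 1.597 = 15.97 V
I_R1 = V/R1 = 15.97/1000 = 0.01597 A

Final answer: 0.01597 A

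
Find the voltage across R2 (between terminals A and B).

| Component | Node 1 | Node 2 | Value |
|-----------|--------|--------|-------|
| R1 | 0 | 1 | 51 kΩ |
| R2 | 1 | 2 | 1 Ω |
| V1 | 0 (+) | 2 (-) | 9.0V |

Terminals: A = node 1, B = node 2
R1 and R2 are in series across V1 (node 0 → node 1 → node 2), and the output A–B is taken across R2, so this is a voltage divider.
Series current: I = V1/(R1 + R2) = 9/(51000 + 1) = 9/51000 = 0.0001765 A
V_R2 = I × R2 = V1 × R2/(R1 + R2) = 9 × 1/51000 = 0.0001765 V

Final answer: 0.0001765 V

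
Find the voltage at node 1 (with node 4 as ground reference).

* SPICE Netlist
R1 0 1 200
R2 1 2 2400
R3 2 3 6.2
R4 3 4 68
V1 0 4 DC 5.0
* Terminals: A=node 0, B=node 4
Nodal analysis, taking node 4 as the 0 V reference.
Source V1 fixes V_0 = 5 V.
KCL at each unknown node (sum of currents leaving = 0; resistances in Ω):
  Node 1: (V_1 - 5)/200 + (V_1 - V_2)/2400 = 0
  Node 2: (V_2 - V_1)/2400 + (V_2 - V_3)/6.2 = 0
  Node 3: (V_3 - V_2)/6.2 + (V_3 - 0)/68 = 0
Collecting terms (coefficients in siemens):
  0.005417·V_1 - 0.0004167·V_2 = 0.025
  0.1617·V_2 - 0.0004167·V_1 - 0.1613·V_3 = 0
  0.176·V_3 - 0.1613·V_2 = 0
Solving these 3 simultaneous equations (Gaussian elimination) gives:
  V_1 = 4.626 V, V_2 = 0.1387 V, V_3 = 0.1271 V
The requested potential is V_1 = 4.626 V.

Final answer: V_1 = 4.626 V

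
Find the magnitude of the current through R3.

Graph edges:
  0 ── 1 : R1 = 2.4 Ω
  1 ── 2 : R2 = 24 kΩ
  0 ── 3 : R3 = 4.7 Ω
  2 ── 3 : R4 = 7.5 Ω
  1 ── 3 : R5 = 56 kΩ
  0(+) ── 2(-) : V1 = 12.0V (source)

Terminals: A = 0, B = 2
Nodal analysis, taking node 2 as the 0 V reference.
Source V1 fixes V_0 = 12 V.
KCL at each unknown node (sum of currents leaving = 0; resistances in Ω):
  Node 1: (V_1 - 12)/2.4 + (V_1 - 0)/24000 + (V_1 - V_3)/56000 = 0
  Node 3: (V_3 - 12)/4.7 + (V_3 - 0)/7.5 + (V_3 - V_1)/56000 = 0
Collecting terms (coefficients in siemens):
  0.4167·V_1 - 0.00001786·V_3 = 5
  0.3461·V_3 - 0.00001786·V_1 = 2.553
Determinant D = (0.4167)(0.3461) - (-0.00001786)(-0.00001786) = 0.1442
V_1 = [(5)(0.3461) - (-0.00001786)(2.553)]/D = 12 V
V_3 = [(0.4167)(2.553) - (5)(-0.00001786)]/D = 7.377 V
I_R3 = (V_0 - V_3)/R3 = (12 - 7.377)/4.7 = 0.9836 A
|I_R3| = 0.9836 A

Final answer: |I_R3| = 0.9836 A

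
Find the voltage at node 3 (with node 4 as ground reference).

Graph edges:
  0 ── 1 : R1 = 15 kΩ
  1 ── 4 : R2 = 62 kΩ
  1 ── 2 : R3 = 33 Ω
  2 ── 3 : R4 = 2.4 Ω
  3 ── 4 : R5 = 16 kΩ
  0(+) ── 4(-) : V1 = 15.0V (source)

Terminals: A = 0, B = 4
Nodal analysis, taking node 4 as the 0 V reference.
Source V1 fixes V_0 = 15 V.
KCL at each unknown node (sum of currents leaving = 0; resistances in Ω):
  Node 1: (V_1 - 15)/15000 + (V_1 - 0)/62000 + (V_1 - V_2)/33 = 0
  Node 2: (V_2 - V_1)/33 + (V_2 - V_3)/2.4 = 0
  Node 3: (V_3 - V_2)/2.4 + (V_3 - 0)/16000 = 0
Collecting terms (coefficients in siemens):
  0.03039·V_1 - 0.0303·V_2 = 0.001
  0.447·V_2 - 0.0303·V_1 - 0.4167·V_3 = 0
  0.4167·V_3 - 0.4167·V_2 = 0
Solving these 3 simultaneous equations (Gaussian elimination) gives:
  V_1 = 6.889 V, V_2 = 6.875 V, V_3 = 6.874 V
The requested potential is V_3 = 6.874 V.

Final answer: V_3 = 6.874 V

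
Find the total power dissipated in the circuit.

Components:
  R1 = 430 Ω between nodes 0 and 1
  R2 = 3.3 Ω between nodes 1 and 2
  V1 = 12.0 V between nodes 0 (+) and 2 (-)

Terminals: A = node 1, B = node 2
Nodal analysis, taking node 2 as the 0 V reference.
Source V1 fixes V_0 = 12 V.
KCL at each unknown node (sum of currents leaving = 0; resistances in Ω):
  Node 1: (V_1 - 12)/430 + (V_1 - 0)/3.3 = 0
Collecting terms: 0.3054 × V_1 = 0.02791  =>  V_1 = 0.09139 V
Power in each resistor, P = (ΔV)²/R:
  P_R1 = (12 - 0.09139)²/430 = 0.3298 W
  P_R2 = (0.09139 - 0)²/3.3 = 0.002531 W
P_total = P_R1 + P_R2 = 0.3323 W

Final answer: 0.3323 W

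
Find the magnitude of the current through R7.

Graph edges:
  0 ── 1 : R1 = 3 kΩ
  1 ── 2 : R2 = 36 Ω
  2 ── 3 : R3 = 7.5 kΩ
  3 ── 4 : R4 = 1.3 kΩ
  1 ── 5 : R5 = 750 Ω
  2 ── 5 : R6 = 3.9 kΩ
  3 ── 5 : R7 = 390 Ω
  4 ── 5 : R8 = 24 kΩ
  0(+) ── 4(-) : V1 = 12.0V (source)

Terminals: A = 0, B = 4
Nodal analysis, taking node 4 as the 0 V reference.
Source V1 fixes V_0 = 12 V.
KCL at each unknown node (sum of currents leaving = 0; resistances in Ω):
  Node 1: (V_1 - 12)/3000 + (V_1 - V_2)/36 + (V_1 - V_5)/750 = 0
  Node 2: (V_2 - V_1)/36 + (V_2 - V_3)/7500 + (V_2 - V_5)/3900 = 0
  Node 3: (V_3 - V_2)/7500 + (V_3 - 0)/1300 + (V_3 - V_5)/390 = 0
  Node 5: (V_5 - V_1)/750 + (V_5 - V_2)/3900 + (V_5 - V_3)/390 + (V_5 - 0)/24000 = 0
Collecting terms (coefficients in siemens):
  0.02944·V_1 - 0.02778·V_2 - 0.001333·V_5 = 0.004
  0.02817·V_2 - 0.02778·V_1 - 0.0001333·V_3 - 0.0002564·V_5 = 0
  0.003467·V_3 - 0.0001333·V_2 - 0.002564·V_5 = 0
  0.004196·V_5 - 0.001333·V_1 - 0.0002564·V_2 - 0.002564·V_3 = 0
Solving these 4 simultaneous equations (Gaussian elimination) gives:
  V_1 = 4.933 V, V_2 = 4.912 V, V_3 = 2.866 V, V_5 = 3.62 V
I_R7 = (V_3 - V_5)/R7 = (2.866 - 3.62)/390 = -0.001932 A
|I_R7| = 0.001932 A

Final answer: |I_R7| = 0.001932 A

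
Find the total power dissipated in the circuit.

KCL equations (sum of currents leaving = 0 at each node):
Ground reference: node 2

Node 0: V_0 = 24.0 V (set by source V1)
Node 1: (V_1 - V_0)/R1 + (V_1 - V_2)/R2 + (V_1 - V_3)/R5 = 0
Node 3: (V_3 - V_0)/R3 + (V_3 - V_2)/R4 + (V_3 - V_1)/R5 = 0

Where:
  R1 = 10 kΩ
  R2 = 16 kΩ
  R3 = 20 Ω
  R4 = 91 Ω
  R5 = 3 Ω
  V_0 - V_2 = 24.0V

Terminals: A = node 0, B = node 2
Nodal analysis, taking node 2 as the 0 V reference.
Source V1 fixes V_0 = 24 V.
KCL at each unknown node (sum of currents leaving = 0; resistances in Ω):
  Node 1: (V_1 - 24)/10000 + (V_1 - 0)/16000 + (V_1 - V_3)/3 = 0
  Node 3: (V_3 - 24)/20 + (V_3 - 0)/91 + (V_3 - V_1)/3 = 0
Collecting terms (coefficients in siemens):
  0.3335·V_1 - 0.3333·V_3 = 0.0024
  0.3943·V_3 - 0.3333·V_1 = 1.2
Determinant D = (0.3335)(0.3943) - (-0.3333)(-0.3333) = 0.02039
V_1 = [(0.0024)(0.3943) - (-0.3333)(1.2)]/D = 19.66 V
V_3 = [(0.3335)(1.2) - (0.0024)(-0.3333)]/D = 19.66 V
Power in each resistor, P = (ΔV)²/R:
  P_R1 = (24 - 19.66)²/10000 = 0.001883 W
  P_R2 = (19.66 - 0)²/16000 = 0.02416 W
  P_R3 = (24 - 19.66)²/20 = 0.9406 W
  P_R4 = (0 - 19.66)²/91 = 4.249 W
  P_R5 = (19.66 - 19.66)²/3 = 0.000001895 W
P_total = P_R1 + P_R2 + P_R3 + P_R4 + P_R5 = 5.215 W

Final answer: 5.215 W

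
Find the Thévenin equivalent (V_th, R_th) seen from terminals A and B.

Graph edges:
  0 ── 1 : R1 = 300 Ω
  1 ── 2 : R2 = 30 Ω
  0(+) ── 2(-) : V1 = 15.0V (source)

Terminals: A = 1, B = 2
Step 1 — V_th is the open-circuit voltage V_A - V_B (nothing connected across the terminals).
Nodal analysis, taking node 2 as the 0 V reference.
Source V1 fixes V_0 = 15 V.
KCL at each unknown node (sum of currents leaving = 0; resistances in Ω):
  Node 1: (V_1 - 15)/300 + (V_1 - 0)/30 = 0
Collecting terms: 0.03667 × V_1 = 0.05  =>  V_1 = 1.364 V
V_th = V_1 - V_2 = 1.364 - 0 = 1.364 V
Step 2 — R_th: zero the source — replace V1 by a short circuit (node 2 merges into node 0) — and find the resistance seen between A (node 1) and B (node 0).
Reduce the network between node 1 (A) and node 0 (B) by series/parallel combination:
  Rp1 = R1 ‖ R2 (parallel, both between nodes 0 and 1) = 1/(1/300 + 1/30) = 27.27 Ω
R_th = 27.27 Ω

Final answer: V_th = 1.364 V, R_th = 27.27 Ω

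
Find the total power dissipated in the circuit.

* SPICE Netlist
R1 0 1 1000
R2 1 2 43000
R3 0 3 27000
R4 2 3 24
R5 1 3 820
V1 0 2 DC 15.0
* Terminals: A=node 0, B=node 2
Nodal analysis, taking node 2 as the 0 V reference.
Source V1 fixes V_0 = 15 V.
KCL at each unknown node (sum of currents leaving = 0; resistances in Ω):
  Node 1: (V_1 - 15)/1000 + (V_1 - 0)/43000 + (V_1 - V_3)/820 = 0
  Node 3: (V_3 - 15)/27000 + (V_3 - 0)/24 + (V_3 - V_1)/820 = 0
Collecting terms (coefficients in siemens):
  0.002243·V_1 - 0.00122·V_3 = 0.015
  0.04292·V_3 - 0.00122·V_1 = 0.0005556
Determinant D = (0.002243)(0.04292) - (-0.00122)(-0.00122) = 0.00009478
V_1 = [(0.015)(0.04292) - (-0.00122)(0.0005556)]/D = 6.8 V
V_3 = [(0.002243)(0.0005556) - (0.015)(-0.00122)]/D = 0.2061 V
Power in each resistor, P = (ΔV)²/R:
  P_R1 = (15 - 6.8)²/1000 = 0.06724 W
  P_R2 = (6.8 - 0)²/43000 = 0.001075 W
  P_R3 = (15 - 0.2061)²/27000 = 0.008106 W
  P_R4 = (0 - 0.2061)²/24 = 0.001771 W
  P_R5 = (6.8 - 0.2061)²/820 = 0.05303 W
P_total = P_R1 + P_R2 + P_R3 + P_R4 + P_R5 = 0.1312 W

Final answer: 0.1312 W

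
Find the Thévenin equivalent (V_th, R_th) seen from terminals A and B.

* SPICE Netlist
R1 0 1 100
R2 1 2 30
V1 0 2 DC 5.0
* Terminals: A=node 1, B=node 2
Step 1 — V_th is the open-circuit voltage V_A - V_B (nothing connected across the terminals).
Nodal analysis, taking node 2 as the 0 V reference.
Source V1 fixes V_0 = 5 V.
KCL at each unknown node (sum of currents leaving = 0; resistances in Ω):
  Node 1: (V_1 - 5)/100 + (V_1 - 0)/30 = 0
Collecting terms: 0.04333 × V_1 = 0.05  =>  V_1 = 1.154 V
V_th = V_1 - V_2 = 1.154 - 0 = 1.154 V
Step 2 — R_th: zero the source — replace V1 by a short circuit (node 2 merges into node 0) — and find the resistance seen between A (node 1) and B (node 0).
Reduce the network between node 1 (A) and node 0 (B) by series/parallel combination:
  Rp1 = R1 ‖ R2 (parallel, both between nodes 0 and 1) = 1/(1/100 + 1/30) = 23.08 Ω
R_th = 23.08 Ω

Final answer: V_th = 1.154 V, R_th = 23.08 Ω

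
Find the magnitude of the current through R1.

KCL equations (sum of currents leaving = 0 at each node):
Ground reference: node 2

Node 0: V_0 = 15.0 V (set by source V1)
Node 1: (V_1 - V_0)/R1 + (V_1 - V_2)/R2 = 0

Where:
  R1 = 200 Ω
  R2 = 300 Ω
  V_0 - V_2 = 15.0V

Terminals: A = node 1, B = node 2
Nodal analysis, taking node 2 as the 0 V reference.
Source V1 fixes V_0 = 15 V.
KCL at each unknown node (sum of currents leaving = 0; resistances in Ω):
  Node 1: (V_1 - 15)/200 + (V_1 - 0)/300 = 0
Collecting terms: 0.008333 × V_1 = 0.075  =>  V_1 = 9 V
I_R1 = (V_0 - V_1)/R1 = (15 - 9)/200 = 0.03 A
|I_R1| = 0.03 A

Final answer: |I_R1| = 0.03 A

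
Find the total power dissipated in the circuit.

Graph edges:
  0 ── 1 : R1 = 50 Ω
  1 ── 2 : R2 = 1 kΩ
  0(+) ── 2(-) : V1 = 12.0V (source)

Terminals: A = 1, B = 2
Nodal analysis, taking node 2 as the 0 V reference.
Source V1 fixes V_0 = 12 V.
KCL at each unknown node (sum of currents leaving = 0; resistances in Ω):
  Node 1: (V_1 - 12)/50 + (V_1 - 0)/1000 = 0
Collecting terms: 0.021 × V_1 = 0.24  =>  V_1 = 11.43 V
Power in each resistor, P = (ΔV)²/R:
  P_R1 = (12 - 11.43)²/50 = 0.006531 W
  P_R2 = (11.43 - 0)²/1000 = 0.1306 W
P_total = P_R1 + P_R2 = 0.1371 W

Final answer: 0.1371 W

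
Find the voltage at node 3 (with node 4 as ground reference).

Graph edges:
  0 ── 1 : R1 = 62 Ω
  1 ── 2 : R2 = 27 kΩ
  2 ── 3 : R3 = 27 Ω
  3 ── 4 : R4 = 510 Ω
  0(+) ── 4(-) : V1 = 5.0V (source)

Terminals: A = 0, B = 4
Nodal analysis, taking node 4 as the 0 V reference.
Source V1 fixes V_0 = 5 V.
KCL at each unknown node (sum of currents leaving = 0; resistances in Ω):
  Node 1: (V_1 - 5)/62 + (V_1 - V_2)/27000 = 0
  Node 2: (V_2 - V_1)/27000 + (V_2 - V_3)/27 = 0
  Node 3: (V_3 - V_2)/27 + (V_3 - 0)/510 = 0
Collecting terms (coefficients in siemens):
  0.01617·V_1 - 0.00003704·V_2 = 0.08065
  0.03707·V_2 - 0.00003704·V_1 - 0.03704·V_3 = 0
  0.039·V_3 - 0.03704·V_2 = 0
Solving these 3 simultaneous equations (Gaussian elimination) gives:
  V_1 = 4.989 V, V_2 = 0.09729 V, V_3 = 0.09239 V
The requested potential is V_3 = 0.09239 V.

Final answer: V_3 = 0.09239 V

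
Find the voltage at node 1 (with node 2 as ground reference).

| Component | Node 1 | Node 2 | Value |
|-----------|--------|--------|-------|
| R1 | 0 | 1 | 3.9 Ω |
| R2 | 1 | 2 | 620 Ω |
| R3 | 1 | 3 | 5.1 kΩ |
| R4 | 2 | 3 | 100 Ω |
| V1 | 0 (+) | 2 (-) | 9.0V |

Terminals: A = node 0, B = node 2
Nodal analysis, taking node 2 as the 0 V reference.
Source V1 fixes V_0 = 9 V.
KCL at each unknown node (sum of currents leaving = 0; resistances in Ω):
  Node 1: (V_1 - 9)/3.9 + (V_1 - 0)/620 + (V_1 - V_3)/5100 = 0
  Node 3: (V_3 - V_1)/5100 + (V_3 - 0)/100 = 0
Collecting terms (coefficients in siemens):
  0.2582·V_1 - 0.0001961·V_3 = 2.308
  0.0102·V_3 - 0.0001961·V_1 = 0
Determinant D = (0.2582)(0.0102) - (-0.0001961)(-0.0001961) = 0.002633
V_1 = [(2.308)(0.0102) - (-0.0001961)(0)]/D = 8.937 V
V_3 = [(0.2582)(0) - (2.308)(-0.0001961)]/D = 0.1719 V
The requested potential is V_1 = 8.937 V.

Final answer: V_1 = 8.937 V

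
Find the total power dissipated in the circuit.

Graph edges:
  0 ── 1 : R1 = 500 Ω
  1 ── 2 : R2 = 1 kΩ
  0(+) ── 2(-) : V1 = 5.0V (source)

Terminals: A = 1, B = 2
Nodal analysis, taking node 2 as the 0 V reference.
Source V1 fixes V_0 = 5 V.
KCL at each unknown node (sum of currents leaving = 0; resistances in Ω):
  Node 1: (V_1 - 5)/500 + (V_1 - 0)/1000 = 0
Collecting terms: 0.003 × V_1 = 0.01  =>  V_1 = 3.333 V
Power in each resistor, P = (ΔV)²/R:
  P_R1 = (5 - 3.333)²/500 = 0.005556 W
  P_R2 = (3.333 - 0)²/1000 = 0.01111 W
P_total = P_R1 + P_R2 = 0.01667 W

Final answer: 0.01667 W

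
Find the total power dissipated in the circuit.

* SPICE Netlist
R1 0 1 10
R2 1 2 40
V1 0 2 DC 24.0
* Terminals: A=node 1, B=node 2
Nodal analysis, taking node 2 as the 0 V reference.
Source V1 fixes V_0 = 24 V.
KCL at each unknown node (sum of currents leaving = 0; resistances in Ω):
  Node 1: (V_1 - 24)/10 + (V_1 - 0)/40 = 0
Collecting terms: 0.125 × V_1 = 2.4  =>  V_1 = 19.2 V
Power in each resistor, P = (ΔV)²/R:
  P_R1 = (24 - 19.2)²/10 = 2.304 W
  P_R2 = (19.2 - 0)²/40 = 9.216 W
P_total = P_R1 + P_R2 = 11.52 W

Final answer: 11.52 W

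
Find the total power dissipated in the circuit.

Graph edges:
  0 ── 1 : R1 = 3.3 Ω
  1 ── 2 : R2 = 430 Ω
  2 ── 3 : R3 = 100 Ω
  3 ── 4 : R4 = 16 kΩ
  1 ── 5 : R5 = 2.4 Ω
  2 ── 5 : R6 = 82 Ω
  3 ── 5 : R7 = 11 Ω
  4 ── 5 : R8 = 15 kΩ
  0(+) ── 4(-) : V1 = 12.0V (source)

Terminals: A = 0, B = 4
Nodal analysis, taking node 4 as the 0 V reference.
Source V1 fixes V_0 = 12 V.
KCL at each unknown node (sum of currents leaving = 0; resistances in Ω):
  Node 1: (V_1 - 12)/3.3 + (V_1 - V_2)/430 + (V_1 - V_5)/2.4 = 0
  Node 2: (V_2 - V_1)/430 + (V_2 - V_3)/100 + (V_2 - V_5)/82 = 0
  Node 3: (V_3 - V_2)/100 + (V_3 - 0)/16000 + (V_3 - V_5)/11 = 0
  Node 5: (V_5 - V_1)/2.4 + (V_5 - V_2)/82 + (V_5 - V_3)/11 + (V_5 - 0)/15000 = 0
Collecting terms (coefficients in siemens):
  0.722·V_1 - 0.002326·V_2 - 0.4167·V_5 = 3.636
  0.02452·V_2 - 0.002326·V_1 - 0.01·V_3 - 0.0122·V_5 = 0
  0.101·V_3 - 0.01·V_2 - 0.09091·V_5 = 0
  0.5198·V_5 - 0.4167·V_1 - 0.0122·V_2 - 0.09091·V_3 = 0
Solving these 4 simultaneous equations (Gaussian elimination) gives:
  V_1 = 11.99 V, V_2 = 11.99 V, V_3 = 11.98 V, V_5 = 11.99 V
Power in each resistor, P = (ΔV)²/R:
  P_R1 = (12 - 11.99)²/3.3 = 0.000007912 W
  P_R2 = (11.99 - 11.99)²/430 = 0.00000009737 W
  P_R3 = (11.99 - 11.98)²/100 = 0.0000002409 W
  P_R4 = (11.98 - 0)²/16000 = 0.008975 W
  P_R5 = (11.99 - 11.99)²/2.4 = 0.000005643 W
  P_R6 = (11.99 - 11.99)²/82 = 0.00000009497 W
  P_R7 = (11.98 - 11.99)²/11 = 0.000005388 W
  P_R8 = (0 - 11.99)²/15000 = 0.009586 W
P_total = P_R1 + P_R2 + P_R3 + P_R4 + P_R5 + P_R6 + P_R7 + P_R8 = 0.01858 W

Final answer: 0.01858 W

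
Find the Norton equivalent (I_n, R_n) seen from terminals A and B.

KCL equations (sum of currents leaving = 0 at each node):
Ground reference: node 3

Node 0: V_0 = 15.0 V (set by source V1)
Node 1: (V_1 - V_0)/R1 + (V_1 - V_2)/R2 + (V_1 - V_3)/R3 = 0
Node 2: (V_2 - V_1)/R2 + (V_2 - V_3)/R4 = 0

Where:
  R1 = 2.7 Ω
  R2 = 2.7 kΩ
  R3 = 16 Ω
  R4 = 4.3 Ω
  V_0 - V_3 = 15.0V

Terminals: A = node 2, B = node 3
Find the Thévenin equivalent first; then I_n = V_th/R_th and R_n = R_th.
Step 1 — V_th is the open-circuit voltage V_A - V_B (nothing connected across the terminals).
Nodal analysis, taking node 3 as the 0 V reference.
Source V1 fixes V_0 = 15 V.
KCL at each unknown node (sum of currents leaving = 0; resistances in Ω):
  Node 1: (V_1 - 15)/2.7 + (V_1 - V_2)/2700 + (V_1 - 0)/16 = 0
  Node 2: (V_2 - V_1)/2700 + (V_2 - 0)/4.3 = 0
Collecting terms (coefficients in siemens):
  0.4332·V_1 - 0.0003704·V_2 = 5.556
  0.2329·V_2 - 0.0003704·V_1 = 0
Determinant D = (0.4332)(0.2329) - (-0.0003704)(-0.0003704) = 0.1009
V_1 = [(5.556)(0.2329) - (-0.0003704)(0)]/D = 12.82 V
V_2 = [(0.4332)(0) - (5.556)(-0.0003704)]/D = 0.02039 V
V_th = V_2 - V_3 = 0.02039 - 0 = 0.02039 V
Step 2 — R_th: zero the source — replace V1 by a short circuit (node 3 merges into node 0) — and find the resistance seen between A (node 2) and B (node 0).
Reduce the network between node 2 (A) and node 0 (B) by series/parallel combination:
  Rp1 = R1 ‖ R3 (parallel, both between nodes 0 and 1) = 1/(1/2.7 + 1/16) = 2.31 Ω
  Rs1 = R2 + Rp1 (series, joined only at node 1) = 2700 + 2.31 = 2702 Ω
  Rp2 = R4 ‖ Rs1 (parallel, both between nodes 0 and 2) = 1/(1/4.3 + 1/2702) = 4.293 Ω
R_th = 4.293 Ω
I_n = V_th/R_th = 0.02039/4.293 = 0.004749 A, and R_n = R_th = 4.293 Ω

Final answer: I_n = 0.004749 A, R_n = 4.293 Ω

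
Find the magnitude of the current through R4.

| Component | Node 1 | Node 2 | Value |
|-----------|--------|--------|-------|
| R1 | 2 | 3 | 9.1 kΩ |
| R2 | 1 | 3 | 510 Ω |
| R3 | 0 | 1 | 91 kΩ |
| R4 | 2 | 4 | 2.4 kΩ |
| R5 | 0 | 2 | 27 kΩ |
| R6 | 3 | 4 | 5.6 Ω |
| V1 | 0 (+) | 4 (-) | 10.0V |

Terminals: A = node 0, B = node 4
Nodal analysis, taking node 4 as the 0 V reference.
Source V1 fixes V_0 = 10 V.
KCL at each unknown node (sum of currents leaving = 0; resistances in Ω):
  Node 1: (V_1 - V_3)/510 + (V_1 - 10)/91000 = 0
  Node 2: (V_2 - V_3)/9100 + (V_2 - 0)/2400 + (V_2 - 10)/27000 = 0
  Node 3: (V_3 - V_2)/9100 + (V_3 - V_1)/510 + (V_3 - 0)/5.6 = 0
Collecting terms (coefficients in siemens):
  0.001972·V_1 - 0.001961·V_3 = 0.0001099
  0.0005636·V_2 - 0.0001099·V_3 = 0.0003704
  0.1806·V_3 - 0.001961·V_1 - 0.0001099·V_2 = 0
Solving these 3 simultaneous equations (Gaussian elimination) gives:
  V_1 = 0.05674 V, V_2 = 0.6574 V, V_3 = 0.001016 V
I_R4 = (V_2 - V_4)/R4 = (0.6574 - 0)/2400 = 0.0002739 A
|I_R4| = 0.0002739 A

Final answer: |I_R4| = 0.0002739 A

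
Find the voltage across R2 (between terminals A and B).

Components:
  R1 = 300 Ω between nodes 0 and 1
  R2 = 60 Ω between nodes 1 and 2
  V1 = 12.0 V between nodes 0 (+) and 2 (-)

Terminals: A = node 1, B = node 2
R1 and R2 are in series across V1 (node 0 → node 1 → node 2), and the output A–B is taken across R2, so this is a voltage divider.
Series current: I = V1/(R1 + R2) = 12/(300 + 60) = 12/360 = 0.03333 A
V_R2 = I × R2 = V1 × R2/(R1 + R2) = 12 × 60/360 = 2 V

Final answer: 2 V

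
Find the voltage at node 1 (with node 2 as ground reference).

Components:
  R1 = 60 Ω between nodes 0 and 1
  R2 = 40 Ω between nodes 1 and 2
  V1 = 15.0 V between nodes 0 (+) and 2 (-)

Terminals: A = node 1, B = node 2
Nodal analysis, taking node 2 as the 0 V reference.
Source V1 fixes V_0 = 15 V.
KCL at each unknown node (sum of currents leaving = 0; resistances in Ω):
  Node 1: (V_1 - 15)/60 + (V_1 - 0)/40 = 0
Collecting terms: 0.04167 × V_1 = 0.25  =>  V_1 = 6 V
The requested potential is V_1 = 6 V.

Final answer: V_1 = 6 V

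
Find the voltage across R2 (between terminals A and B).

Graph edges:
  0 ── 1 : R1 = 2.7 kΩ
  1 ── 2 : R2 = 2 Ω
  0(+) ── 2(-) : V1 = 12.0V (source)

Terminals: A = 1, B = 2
R1 and R2 are in series across V1 (node 0 → node 1 → node 2), and the output A–B is taken across R2, so this is a voltage divider.
Series current: I = V1/(R1 + R2) = 12/(2700 + 2) = 12/2702 = 0.004441 A
V_R2 = I × R2 = V1 × R2/(R1 + R2) = 12 × 2/2702 = 0.008882 V

Final answer: 0.008882 V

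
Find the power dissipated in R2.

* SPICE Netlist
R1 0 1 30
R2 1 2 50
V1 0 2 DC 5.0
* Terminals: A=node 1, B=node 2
Nodal analysis, taking node 2 as the 0 V reference.
Source V1 fixes V_0 = 5 V.
KCL at each unknown node (sum of currents leaving = 0; resistances in Ω):
  Node 1: (V_1 - 5)/30 + (V_1 - 0)/50 = 0
Collecting terms: 0.05333 × V_1 = 0.1667  =>  V_1 = 3.125 V
I_R2 = (V_1 - V_2)/R2 = (3.125 - 0)/50 = 0.0625 A
P_R2 = I_R2² × R2 = (0.0625)² × 50 = 0.1953 W

Final answer: 0.1953 W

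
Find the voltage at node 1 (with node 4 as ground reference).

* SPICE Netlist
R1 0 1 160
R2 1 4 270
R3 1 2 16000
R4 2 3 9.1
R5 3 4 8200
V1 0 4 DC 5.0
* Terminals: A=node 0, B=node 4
Nodal analysis, taking node 4 as the 0 V reference.
Source V1 fixes V_0 = 5 V.
KCL at each unknown node (sum of currents leaving = 0; resistances in Ω):
  Node 1: (V_1 - 5)/160 + (V_1 - 0)/270 + (V_1 - V_2)/16000 = 0
  Node 2: (V_2 - V_1)/16000 + (V_2 - V_3)/9.1 = 0
  Node 3: (V_3 - V_2)/9.1 + (V_3 - 0)/8200 = 0
Collecting terms (coefficients in siemens):
  0.01002·V_1 - 0.0000625·V_2 = 0.03125
  0.11·V_2 - 0.0000625·V_1 - 0.1099·V_3 = 0
  0.11·V_3 - 0.1099·V_2 = 0
Solving these 3 simultaneous equations (Gaussian elimination) gives:
  V_1 = 3.127 V, V_2 = 1.06 V, V_3 = 1.059 V
The requested potential is V_1 = 3.127 V.

Final answer: V_1 = 3.127 V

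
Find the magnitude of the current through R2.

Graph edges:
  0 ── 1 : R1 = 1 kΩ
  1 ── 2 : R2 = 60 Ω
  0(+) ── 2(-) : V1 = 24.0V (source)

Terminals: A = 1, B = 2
Nodal analysis, taking node 2 as the 0 V reference.
Source V1 fixes V_0 = 24 V.
KCL at each unknown node (sum of currents leaving = 0; resistances in Ω):
  Node 1: (V_1 - 24)/1000 + (V_1 - 0)/60 = 0
Collecting terms: 0.01767 × V_1 = 0.024  =>  V_1 = 1.358 V
I_R2 = (V_1 - V_2)/R2 = (1.358 - 0)/60 = 0.02264 A
|I_R2| = 0.02264 A

Final answer: |I_R2| = 0.02264 A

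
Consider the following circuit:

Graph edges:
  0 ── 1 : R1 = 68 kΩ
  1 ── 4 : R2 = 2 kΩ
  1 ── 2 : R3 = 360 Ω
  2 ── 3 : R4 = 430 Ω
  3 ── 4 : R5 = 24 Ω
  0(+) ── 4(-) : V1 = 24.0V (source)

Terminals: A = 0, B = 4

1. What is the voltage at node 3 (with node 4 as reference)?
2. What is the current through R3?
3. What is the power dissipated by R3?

Nodal analysis, taking node 4 as the 0 V reference.
Source V1 fixes V_0 = 24 V.
KCL at each unknown node (sum of currents leaving = 0; resistances in Ω):
  Node 1: (V_1 - 24)/68000 + (V_1 - 0)/2000 + (V_1 - V_2)/360 = 0
  Node 2: (V_2 - V_1)/360 + (V_2 - V_3)/430 = 0
  Node 3: (V_3 - V_2)/430 + (V_3 - 0)/24 = 0
Collecting terms (coefficients in siemens):
  0.003292·V_1 - 0.002778·V_2 = 0.0003529
  0.005103·V_2 - 0.002778·V_1 - 0.002326·V_3 = 0
  0.04399·V_3 - 0.002326·V_2 = 0
Solving these 3 simultaneous equations (Gaussian elimination) gives:
  V_1 = 0.2025 V, V_2 = 0.1129 V, V_3 = 0.00597 V
Part 1:
  Read off the nodal solution: V_3 = 0.00597 V
Part 2:
  I_R3 = (V_1 - V_2)/R3 = (0.2025 - 0.1129)/360 = 0.0002487 A
  Magnitude: I_R3 = 0.0002487 A
Part 3:
  I_R3 = (V_1 - V_2)/R3 = (0.2025 - 0.1129)/360 = 0.0002487 A
  P_R3 = I_R3² × R3 = (0.0002487)² × 360 = 0.00002227 W

Final answers:
1. V_3 = 0.00597 V
2. I_R3 = 0.0002487 A
3. P_R3 = 2.227e-05 W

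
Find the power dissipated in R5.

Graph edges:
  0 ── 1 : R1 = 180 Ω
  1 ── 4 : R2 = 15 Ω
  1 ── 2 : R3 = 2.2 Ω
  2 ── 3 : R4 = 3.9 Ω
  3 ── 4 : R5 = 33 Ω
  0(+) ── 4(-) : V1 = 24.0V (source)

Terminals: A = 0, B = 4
Nodal analysis, taking node 4 as the 0 V reference.
Source V1 fixes V_0 = 24 V.
KCL at each unknown node (sum of currents leaving = 0; resistances in Ω):
  Node 1: (V_1 - 24)/180 + (V_1 - 0)/15 + (V_1 - V_2)/2.2 = 0
  Node 2: (V_2 - V_1)/2.2 + (V_2 - V_3)/3.9 = 0
  Node 3: (V_3 - V_2)/3.9 + (V_3 - 0)/33 = 0
Collecting terms (coefficients in siemens):
  0.5268·V_1 - 0.4545·V_2 = 0.1333
  0.711·V_2 - 0.4545·V_1 - 0.2564·V_3 = 0
  0.2867·V_3 - 0.2564·V_2 = 0
Solving these 3 simultaneous equations (Gaussian elimination) gives:
  V_1 = 1.363 V, V_2 = 1.287 V, V_3 = 1.151 V
I_R5 = (V_3 - V_4)/R5 = (1.151 - 0)/33 = 0.03487 A
P_R5 = I_R5² × R5 = (0.03487)² × 33 = 0.04012 W

Final answer: 0.04012 W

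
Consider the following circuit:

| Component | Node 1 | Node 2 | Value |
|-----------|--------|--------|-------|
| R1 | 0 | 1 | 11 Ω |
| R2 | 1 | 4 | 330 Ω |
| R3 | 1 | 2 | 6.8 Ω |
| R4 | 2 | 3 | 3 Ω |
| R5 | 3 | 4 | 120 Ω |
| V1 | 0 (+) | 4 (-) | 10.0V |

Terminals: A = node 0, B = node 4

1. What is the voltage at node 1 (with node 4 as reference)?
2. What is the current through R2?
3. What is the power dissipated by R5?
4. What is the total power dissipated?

Nodal analysis, taking node 4 as the 0 V reference.
Source V1 fixes V_0 = 10 V.
KCL at each unknown node (sum of currents leaving = 0; resistances in Ω):
  Node 1: (V_1 - 10)/11 + (V_1 - 0)/330 + (V_1 - V_2)/6.8 = 0
  Node 2: (V_2 - V_1)/6.8 + (V_2 - V_3)/3 = 0
  Node 3: (V_3 - V_2)/3 + (V_3 - 0)/120 = 0
Collecting terms (coefficients in siemens):
  0.241·V_1 - 0.1471·V_2 = 0.9091
  0.4804·V_2 - 0.1471·V_1 - 0.3333·V_3 = 0
  0.3417·V_3 - 0.3333·V_2 = 0
Solving these 3 simultaneous equations (Gaussian elimination) gives:
  V_1 = 8.944 V, V_2 = 8.475 V, V_3 = 8.269 V
Part 1:
  Read off the nodal solution: V_1 = 8.944 V
Part 2:
  I_R2 = (V_1 - V_4)/R2 = (8.944 - 0)/330 = 0.0271 A
  Magnitude: I_R2 = 0.0271 A
Part 3:
  I_R5 = (V_3 - V_4)/R5 = (8.269 - 0)/120 = 0.06891 A
  P_R5 = I_R5² × R5 = (0.06891)² × 120 = 0.5698 W
Part 4:
  Power in each resistor, P = (ΔV)²/R:
    P_R1 = (10 - 8.944)²/11 = 0.1014 W
    P_R2 = (8.944 - 0)²/330 = 0.2424 W
    P_R3 = (8.944 - 8.475)²/6.8 = 0.03229 W
    P_R4 = (8.475 - 8.269)²/3 = 0.01424 W
    P_R5 = (8.269 - 0)²/120 = 0.5698 W
  P_total = P_R1 + P_R2 + P_R3 + P_R4 + P_R5 = 0.9601 W

Final answers:
1. V_1 = 8.944 V
2. I_R2 = 0.0271 A
3. P_R5 = 0.5698 W
4. P_total = 0.9601 W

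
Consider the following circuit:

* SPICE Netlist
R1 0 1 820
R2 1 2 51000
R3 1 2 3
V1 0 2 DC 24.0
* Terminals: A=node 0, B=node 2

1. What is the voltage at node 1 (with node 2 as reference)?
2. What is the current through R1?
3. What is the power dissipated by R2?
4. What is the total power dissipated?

Nodal analysis, taking node 2 as the 0 V reference.
Source V1 fixes V_0 = 24 V.
KCL at each unknown node (sum of currents leaving = 0; resistances in Ω):
  Node 1: (V_1 - 24)/820 + (V_1 - 0)/51000 + (V_1 - 0)/3 = 0
Collecting terms: 0.3346 × V_1 = 0.02927  =>  V_1 = 0.08748 V
Part 1:
  Read off the nodal solution: V_1 = 0.08748 V
Part 2:
  I_R1 = (V_0 - V_1)/R1 = (24 - 0.08748)/820 = 0.02916 A
  Magnitude: I_R1 = 0.02916 A
Part 3:
  I_R2 = (V_1 - V_2)/R2 = (0.08748 - 0)/51000 = 0.000001715 A
  P_R2 = I_R2² × R2 = (0.000001715)² × 51000 = 0.0000001501 W
Part 4:
  Power in each resistor, P = (ΔV)²/R:
    P_R1 = (24 - 0.08748)²/820 = 0.6973 W
    P_R2 = (0.08748 - 0)²/51000 = 0.0000001501 W
    P_R3 = (0.08748 - 0)²/3 = 0.002551 W
  P_total = P_R1 + P_R2 + P_R3 = 0.6999 W

Final answers:
1. V_1 = 0.08748 V
2. I_R1 = 0.02916 A
3. P_R2 = 1.501e-07 W
4. P_total = 0.6999 W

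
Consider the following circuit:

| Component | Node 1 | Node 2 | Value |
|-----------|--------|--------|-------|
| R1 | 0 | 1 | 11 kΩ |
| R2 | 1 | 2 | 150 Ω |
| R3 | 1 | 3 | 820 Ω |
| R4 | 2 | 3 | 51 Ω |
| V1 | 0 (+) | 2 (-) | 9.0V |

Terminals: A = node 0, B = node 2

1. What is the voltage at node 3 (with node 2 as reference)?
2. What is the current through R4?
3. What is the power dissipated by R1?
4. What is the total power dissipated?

Nodal analysis, taking node 2 as the 0 V reference.
Source V1 fixes V_0 = 9 V.
KCL at each unknown node (sum of currents leaving = 0; resistances in Ω):
  Node 1: (V_1 - 9)/11000 + (V_1 - 0)/150 + (V_1 - V_3)/820 = 0
  Node 3: (V_3 - V_1)/820 + (V_3 - 0)/51 = 0
Collecting terms (coefficients in siemens):
  0.007977·V_1 - 0.00122·V_3 = 0.0008182
  0.02083·V_3 - 0.00122·V_1 = 0
Determinant D = (0.007977)(0.02083) - (-0.00122)(-0.00122) = 0.0001647
V_1 = [(0.0008182)(0.02083) - (-0.00122)(0)]/D = 0.1035 V
V_3 = [(0.007977)(0) - (0.0008182)(-0.00122)]/D = 0.00606 V
Part 1:
  Read off the nodal solution: V_3 = 0.00606 V
Part 2:
  I_R4 = (V_2 - V_3)/R4 = (0 - 0.00606)/51 = -0.0001188 A
  Magnitude: I_R4 = 0.0001188 A
Part 3:
  I_R1 = (V_0 - V_1)/R1 = (9 - 0.1035)/11000 = 0.0008088 A
  P_R1 = I_R1² × R1 = (0.0008088)² × 11000 = 0.007195 W
Part 4:
  Power in each resistor, P = (ΔV)²/R:
    P_R1 = (9 - 0.1035)²/11000 = 0.007195 W
    P_R2 = (0.1035 - 0)²/150 = 0.00007141 W
    P_R3 = (0.1035 - 0.00606)²/820 = 0.00001158 W
    P_R4 = (0 - 0.00606)²/51 = 0.00000072 W
  P_total = P_R1 + P_R2 + P_R3 + P_R4 = 0.007279 W

Final answers:
1. V_3 = 0.00606 V
2. I_R4 = 0.0001188 A
3. P_R1 = 0.007195 W
4. P_total = 0.007279 W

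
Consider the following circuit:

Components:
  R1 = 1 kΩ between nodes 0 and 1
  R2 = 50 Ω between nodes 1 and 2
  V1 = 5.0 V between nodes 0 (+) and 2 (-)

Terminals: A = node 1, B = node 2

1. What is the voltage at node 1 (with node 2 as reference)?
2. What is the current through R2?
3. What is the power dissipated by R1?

Nodal analysis, taking node 2 as the 0 V reference.
Source V1 fixes V_0 = 5 V.
KCL at each unknown node (sum of currents leaving = 0; resistances in Ω):
  Node 1: (V_1 - 5)/1000 + (V_1 - 0)/50 = 0
Collecting terms: 0.021 × V_1 = 0.005  =>  V_1 = 0.2381 V
Part 1:
  Read off the nodal solution: V_1 = 0.2381 V
Part 2:
  I_R2 = (V_1 - V_2)/R2 = (0.2381 - 0)/50 = 0.004762 A
  Magnitude: I_R2 = 0.004762 A
Part 3:
  I_R1 = (V_0 - V_1)/R1 = (5 - 0.2381)/1000 = 0.004762 A
  P_R1 = I_R1² × R1 = (0.004762)² × 1000 = 0.02268 W

Final answers:
1. V_1 = 0.2381 V
2. I_R2 = 0.004762 A
3. P_R1 = 0.02268 W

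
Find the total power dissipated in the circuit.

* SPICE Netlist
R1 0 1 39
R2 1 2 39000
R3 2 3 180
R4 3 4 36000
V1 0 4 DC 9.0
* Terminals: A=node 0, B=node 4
Nodal analysis, taking node 4 as the 0 V reference.
Source V1 fixes V_0 = 9 V.
KCL at each unknown node (sum of currents leaving = 0; resistances in Ω):
  Node 1: (V_1 - 9)/39 + (V_1 - V_2)/39000 = 0
  Node 2: (V_2 - V_1)/39000 + (V_2 - V_3)/180 = 0
  Node 3: (V_3 - V_2)/180 + (V_3 - 0)/36000 = 0
Collecting terms (coefficients in siemens):
  0.02567·V_1 - 0.00002564·V_2 = 0.2308
  0.005581·V_2 - 0.00002564·V_1 - 0.005556·V_3 = 0
  0.005583·V_3 - 0.005556·V_2 = 0
Solving these 3 simultaneous equations (Gaussian elimination) gives:
  V_1 = 8.995 V, V_2 = 4.329 V, V_3 = 4.307 V
Power in each resistor, P = (ΔV)²/R:
  P_R1 = (9 - 8.995)²/39 = 0.0000005583 W
  P_R2 = (8.995 - 4.329)²/39000 = 0.0005583 W
  P_R3 = (4.329 - 4.307)²/180 = 0.000002577 W
  P_R4 = (4.307 - 0)²/36000 = 0.0005154 W
P_total = P_R1 + P_R2 + P_R3 + P_R4 = 0.001077 W

Final answer: 0.001077 W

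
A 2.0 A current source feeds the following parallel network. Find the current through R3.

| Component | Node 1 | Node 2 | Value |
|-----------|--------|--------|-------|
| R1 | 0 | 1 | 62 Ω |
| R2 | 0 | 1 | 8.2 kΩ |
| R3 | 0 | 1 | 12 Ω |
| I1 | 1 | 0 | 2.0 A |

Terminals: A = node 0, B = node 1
All resistors sit directly between nodes 0 and 1, so they are in parallel and share one voltage V; the full source current 2 A splits among them.
1/R_par = 1/62 + 1/8200 + 1/12 = 0.09958 S  =>  R_par = 10.04 Ω
V = I × R_par = 2 × 10.04 = 20.08 V
I_R3 = V/R3 = 20.08/12 = 1.674 A

Final answer: 1.674 A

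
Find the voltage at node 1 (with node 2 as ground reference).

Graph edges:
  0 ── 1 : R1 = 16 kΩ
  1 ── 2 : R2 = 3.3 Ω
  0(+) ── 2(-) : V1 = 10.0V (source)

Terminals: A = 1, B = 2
Nodal analysis, taking node 2 as the 0 V reference.
Source V1 fixes V_0 = 10 V.
KCL at each unknown node (sum of currents leaving = 0; resistances in Ω):
  Node 1: (V_1 - 10)/16000 + (V_1 - 0)/3.3 = 0
Collecting terms: 0.3031 × V_1 = 0.000625  =>  V_1 = 0.002062 V
The requested potential is V_1 = 0.002062 V.

Final answer: V_1 = 0.002062 V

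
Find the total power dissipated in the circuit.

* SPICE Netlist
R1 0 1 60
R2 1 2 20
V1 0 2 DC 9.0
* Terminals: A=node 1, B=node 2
Nodal analysis, taking node 2 as the 0 V reference.
Source V1 fixes V_0 = 9 V.
KCL at each unknown node (sum of currents leaving = 0; resistances in Ω):
  Node 1: (V_1 - 9)/60 + (V_1 - 0)/20 = 0
Collecting terms: 0.06667 × V_1 = 0.15  =>  V_1 = 2.25 V
Power in each resistor, P = (ΔV)²/R:
  P_R1 = (9 - 2.25)²/60 = 0.7594 W
  P_R2 = (2.25 - 0)²/20 = 0.2531 W
P_total = P_R1 + P_R2 = 1.012 W

Final answer: 1.012 W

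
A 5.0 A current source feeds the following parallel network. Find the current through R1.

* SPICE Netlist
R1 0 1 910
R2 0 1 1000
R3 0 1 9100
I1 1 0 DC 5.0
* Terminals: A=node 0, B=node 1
All resistors sit directly between nodes 0 and 1, so they are in parallel and share one voltage V; the full source current 5 A splits among them.
1/R_par = 1/910 + 1/1000 + 1/9100 = 0.002209 S  =>  R_par = 452.7 Ω
V = I × R_par = 5 × 452.7 = 2264 V
I_R1 = V/R1 = 2264/910 = 2.488 A

Final answer: 2.488 A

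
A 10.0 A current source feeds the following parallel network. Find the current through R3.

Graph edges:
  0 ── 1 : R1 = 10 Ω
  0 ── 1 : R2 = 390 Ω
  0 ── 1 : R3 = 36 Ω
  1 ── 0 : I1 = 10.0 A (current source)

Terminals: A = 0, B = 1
All resistors sit directly between nodes 0 and 1, so they are in parallel and share one voltage V; the full source current 10 A splits among them.
1/R_par = 1/10 + 1/390 + 1/36 = 0.1303 S  =>  R_par = 7.672 Ω
V = I × R_par = 10 × 7.672 = 76.72 V
I_R3 = V/R3 = 76.72/36 = 2.131 A

Final answer: 2.131 A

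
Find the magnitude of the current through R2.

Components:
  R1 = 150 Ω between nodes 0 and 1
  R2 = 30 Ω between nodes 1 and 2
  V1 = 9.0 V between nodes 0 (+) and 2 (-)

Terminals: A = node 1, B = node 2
Nodal analysis, taking node 2 as the 0 V reference.
Source V1 fixes V_0 = 9 V.
KCL at each unknown node (sum of currents leaving = 0; resistances in Ω):
  Node 1: (V_1 - 9)/150 + (V_1 - 0)/30 = 0
Collecting terms: 0.04 × V_1 = 0.06  =>  V_1 = 1.5 V
I_R2 = (V_1 - V_2)/R2 = (1.5 - 0)/30 = 0.05 A
|I_R2| = 0.05 A

Final answer: |I_R2| = 0.05 A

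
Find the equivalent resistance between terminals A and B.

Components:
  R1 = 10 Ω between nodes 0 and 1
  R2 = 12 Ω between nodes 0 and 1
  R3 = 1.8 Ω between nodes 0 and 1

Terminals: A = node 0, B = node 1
Reduce the network between node 0 (A) and node 1 (B) by series/parallel combination:
  Rp1 = R1 ‖ R2 ‖ R3 (parallel, all between nodes 0 and 1) = 1/(1/10 + 1/12 + 1/1.8) = 1.353 Ω
R_eq = 1.353 Ω

Final answer: 1.353 Ω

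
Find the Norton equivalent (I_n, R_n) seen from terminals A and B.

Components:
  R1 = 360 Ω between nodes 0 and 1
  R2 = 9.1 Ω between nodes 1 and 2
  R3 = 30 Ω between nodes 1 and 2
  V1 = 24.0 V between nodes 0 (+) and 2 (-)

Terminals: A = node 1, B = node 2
Find the Thévenin equivalent first; then I_n = V_th/R_th and R_n = R_th.
Step 1 — V_th is the open-circuit voltage V_A - V_B (nothing connected across the terminals).
Nodal analysis, taking node 2 as the 0 V reference.
Source V1 fixes V_0 = 24 V.
KCL at each unknown node (sum of currents leaving = 0; resistances in Ω):
  Node 1: (V_1 - 24)/360 + (V_1 - 0)/9.1 + (V_1 - 0)/30 = 0
Collecting terms: 0.146 × V_1 = 0.06667  =>  V_1 = 0.4566 V
V_th = V_1 - V_2 = 0.4566 - 0 = 0.4566 V
Step 2 — R_th: zero the source — replace V1 by a short circuit (node 2 merges into node 0) — and find the resistance seen between A (node 1) and B (node 0).
Reduce the network between node 1 (A) and node 0 (B) by series/parallel combination:
  Rp1 = R1 ‖ R2 ‖ R3 (parallel, all between nodes 0 and 1) = 1/(1/360 + 1/9.1 + 1/30) = 6.849 Ω
R_th = 6.849 Ω
I_n = V_th/R_th = 0.4566/6.849 = 0.06667 A, and R_n = R_th = 6.849 Ω

Final answer: I_n = 0.06667 A, R_n = 6.849 Ω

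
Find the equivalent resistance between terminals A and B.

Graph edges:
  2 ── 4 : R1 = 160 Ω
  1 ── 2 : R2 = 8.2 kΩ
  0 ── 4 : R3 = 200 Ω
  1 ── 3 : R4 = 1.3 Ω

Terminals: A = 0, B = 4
Reduce the network between node 0 (A) and node 4 (B) by series/parallel combination:
  Rs1 = R2 + R4 (series, joined only at node 1) = 8200 + 1.3 = 8201 Ω
  Rs2 = R1 + Rs1 (series, joined only at node 2) = 160 + 8201 = 8361 Ω
  Rs2 touches the rest of the network only at node 4 (its other end, node 3, goes nowhere), so no current can flow through it — remove it.
R_eq = 200 Ω

Final answer: 200 Ω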